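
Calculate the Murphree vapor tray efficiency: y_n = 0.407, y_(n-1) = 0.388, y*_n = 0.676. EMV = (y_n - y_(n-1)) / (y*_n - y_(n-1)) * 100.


Murphree vapor efficiency: EMV = (y_n - y_(n-1)) / (y*_n - y_(n-1)) * 100
EMV = (0.407 - 0.388) / (0.676 - 0.388) * 100 = 0.019 / 0.288 * 100 = 6.597

6.597 %


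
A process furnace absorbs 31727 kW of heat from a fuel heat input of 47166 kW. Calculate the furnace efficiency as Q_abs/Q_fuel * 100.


Furnace efficiency = Q_absorbed / Q_fuel * 100
= 31727 / 47166 * 100 = 67.27

67.27 %


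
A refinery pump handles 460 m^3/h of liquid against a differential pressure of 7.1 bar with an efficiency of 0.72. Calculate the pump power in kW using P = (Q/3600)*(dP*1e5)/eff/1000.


Q = 460 / 3600 = 0.127778 m^3/s
P = 0.127778 * (7.1 * 1e5) / 0.72 / 1000 = 126.0

126.0 kW


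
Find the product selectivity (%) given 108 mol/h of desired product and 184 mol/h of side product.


Selectivity = desired / (desired + undesired) * 100
Total products = 108 + 184 = 292 mol/h
S = 108 / 292 * 100
= 0.3699 * 100
= 36.99 %

36.99 %


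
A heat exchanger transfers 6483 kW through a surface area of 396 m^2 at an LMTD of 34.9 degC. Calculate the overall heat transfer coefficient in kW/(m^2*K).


From Q = U*A*LMTD, U = Q / (A * LMTD)
U = 6483 / (396 * 34.9) = 6483 / 13820.4 = 0.4691

0.4691 kW/(m^2*K)


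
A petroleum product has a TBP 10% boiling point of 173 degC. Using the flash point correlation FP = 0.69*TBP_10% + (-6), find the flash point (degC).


FP = 0.69 * 173 + (-6) = 113.37

113.37 degC


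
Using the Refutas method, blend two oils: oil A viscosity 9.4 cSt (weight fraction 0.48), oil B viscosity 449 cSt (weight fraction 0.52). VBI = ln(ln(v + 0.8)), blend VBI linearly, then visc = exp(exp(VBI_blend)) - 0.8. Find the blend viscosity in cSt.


Refutas method: VBN_i = 14.534*ln(ln(visc_i + 0.8)) + 10.975, blended linearly by mass fraction; since VBN is linear in VBI_i = ln(ln(visc_i + 0.8)) and the fractions sum to 1, blend VBI directly: visc = exp(exp(VBI_blend)) - 0.8
VBI_1 = ln(ln(9.4 + 0.8)) = 0.842596
VBI_2 = ln(ln(449 + 0.8)) = 1.80973
VBI_blend = 0.48 * 0.842596 + 0.52 * 1.80973 = 1.34551
visc_blend = exp(exp(1.34551)) - 0.8 = 45.73

45.73 cSt


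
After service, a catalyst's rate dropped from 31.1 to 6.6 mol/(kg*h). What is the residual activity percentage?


Activity (%) = (rate_used / rate_fresh) * 100
rate_used = 6.6, rate_fresh = 31.1
= (6.6 / 31.1) * 100
= 0.2122 * 100 = 21.22

21.22 %


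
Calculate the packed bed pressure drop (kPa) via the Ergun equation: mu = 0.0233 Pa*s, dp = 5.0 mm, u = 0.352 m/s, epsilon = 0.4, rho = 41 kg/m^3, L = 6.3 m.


dp = 5.0 mm = 0.005 m
Viscous term = 150*0.0233*0.352*(1-0.4)^2 / (0.005^2*0.4^3) = 276804
Inertial term = 1.75*41*0.352^2*(1-0.4) / (0.005*0.4^3) = 16669
dP/L = 276804 + 16669 = 293473 Pa/m
dP = 293473 * 6.3 / 1000 = 1849 kPa

1849 kPa


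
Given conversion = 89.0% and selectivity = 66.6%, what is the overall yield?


Overall yield = conversion (%) * selectivity (%) / 100
Conversion = 89.0%, Selectivity = 66.6%
Y = 89.0 * 66.6 / 100
= 59.274 %

59.274 %


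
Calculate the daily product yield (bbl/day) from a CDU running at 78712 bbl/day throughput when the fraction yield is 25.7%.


Crude throughput = 78712 bbl/day
Fraction yield = 25.7%
yield = throughput * fraction / 100
yield = 78712 * 25.7 / 100 = 20228.984

20228.984 bbl/day


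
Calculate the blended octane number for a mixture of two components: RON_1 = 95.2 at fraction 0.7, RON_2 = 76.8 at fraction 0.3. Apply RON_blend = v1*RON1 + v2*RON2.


Linear blending: RON_blend = sum(vi * RONi)
Contribution 1: 0.7 * 95.2 = 66.64
Contribution 2: 0.3 * 76.8 = 23.04
RON_blend = 66.64 + 23.04 = 89.68

89.68


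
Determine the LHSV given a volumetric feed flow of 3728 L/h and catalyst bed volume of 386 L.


LHSV = volumetric feed rate / catalyst volume
= 3728 L/h / 386 L
= 9.658 h^-1

9.658 h^-1


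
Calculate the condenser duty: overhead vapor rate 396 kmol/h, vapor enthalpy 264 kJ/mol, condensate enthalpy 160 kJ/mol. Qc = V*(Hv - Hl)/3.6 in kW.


Qc = 396 * (264 - 160) / 3.6 = 396 * 104 / 3.6 = 11440

11440 kW


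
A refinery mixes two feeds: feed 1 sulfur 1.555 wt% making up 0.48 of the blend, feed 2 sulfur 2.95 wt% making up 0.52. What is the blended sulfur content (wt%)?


Linear sulfur blending: S_blend = x1*S1 + x2*S2
Contribution 1: 0.48 * 1.555 = 0.7464 wt%
Contribution 2: 0.52 * 2.95 = 1.534 wt%
S_blend = 0.7464 + 1.534 = 2.2804

2.2804 wt%


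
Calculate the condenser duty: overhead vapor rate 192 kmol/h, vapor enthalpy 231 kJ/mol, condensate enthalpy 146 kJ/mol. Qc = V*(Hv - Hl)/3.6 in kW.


Qc = 192 * (231 - 146) / 3.6 = 192 * 85 / 3.6 = 4533

4533 kW


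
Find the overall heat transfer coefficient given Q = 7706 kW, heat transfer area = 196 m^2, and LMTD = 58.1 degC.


From Q = U*A*LMTD, U = Q / (A * LMTD)
U = 7706 / (196 * 58.1) = 7706 / 11387.6 = 0.6767

0.6767 kW/(m^2*K)


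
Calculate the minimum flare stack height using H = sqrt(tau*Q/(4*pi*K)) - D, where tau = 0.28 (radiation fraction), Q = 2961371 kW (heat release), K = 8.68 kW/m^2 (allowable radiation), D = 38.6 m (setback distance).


tau*Q/(4*pi*K) = 0.28 * 2961371 / (4 * pi * 8.68) = 7601.88
sqrt(7601.88) = 87.1888
H = 87.1888 - 38.6 = 48.59

48.59 m


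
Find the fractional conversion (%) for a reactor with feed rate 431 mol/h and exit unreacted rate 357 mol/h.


X = (F_in - F_out) / F_in * 100
Moles reacted = 431 - 357 = 74
X = 74 / 431 * 100
= 0.1717 * 100
= 17.17 %

17.17 %


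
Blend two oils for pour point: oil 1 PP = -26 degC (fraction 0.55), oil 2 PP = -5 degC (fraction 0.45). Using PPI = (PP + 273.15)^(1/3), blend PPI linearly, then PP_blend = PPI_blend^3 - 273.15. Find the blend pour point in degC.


PPI_1 = (-26 + 273.15)^(1/3) = 6.275575
PPI_2 = (-5 + 273.15)^(1/3) = 6.448508
PPI_blend = 0.55 * 6.275575 + 0.45 * 6.448508 = 6.353395
PP_blend = 6.353395^3 - 273.15 = 256.4588 - 273.15 = -16.69

-16.69 degC


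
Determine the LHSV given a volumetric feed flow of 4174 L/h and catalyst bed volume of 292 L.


LHSV = volumetric feed rate / catalyst volume
= 4174 L/h / 292 L
= 14.29 h^-1

14.29 h^-1


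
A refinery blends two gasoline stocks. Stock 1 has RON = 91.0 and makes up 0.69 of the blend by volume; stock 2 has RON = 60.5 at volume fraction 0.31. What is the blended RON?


Linear blending: RON_blend = sum(vi * RONi)
Contribution 1: 0.69 * 91.0 = 62.79
Contribution 2: 0.31 * 60.5 = 18.755
RON_blend = 62.79 + 18.755 = 81.545

81.545


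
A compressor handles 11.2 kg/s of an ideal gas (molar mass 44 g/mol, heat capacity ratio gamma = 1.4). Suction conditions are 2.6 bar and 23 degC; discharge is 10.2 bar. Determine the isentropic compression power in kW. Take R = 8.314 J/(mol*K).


Isentropic work: W = m*(gamma/(gamma-1))*(R*T1/MW)*((P2/P1)^((gamma-1)/gamma) - 1)
T1 = 23 + 273.15 = 296.15 K
Pressure ratio = 10.2 / 2.6 = 3.92308
Exponent = (1.4 - 1)/1.4 = 0.285714
(P2/P1)^exp - 1 = 3.92308^0.285714 - 1 = 0.477773
W = 11.2 * 1.4 / 0.4 * 8.314 * 296.15 / 44 * 0.477773 = 1048

1048 kW


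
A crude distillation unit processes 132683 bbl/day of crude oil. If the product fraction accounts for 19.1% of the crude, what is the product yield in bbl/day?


Crude throughput = 132683 bbl/day
Fraction yield = 19.1%
yield = throughput * fraction / 100
yield = 132683 * 19.1 / 100 = 25342.453

25342.453 bbl/day


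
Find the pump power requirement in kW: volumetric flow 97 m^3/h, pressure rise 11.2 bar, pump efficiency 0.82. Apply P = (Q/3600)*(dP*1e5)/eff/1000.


Q = 97 / 3600 = 0.0269444 m^3/s
P = 0.0269444 * (11.2 * 1e5) / 0.82 / 1000 = 36.80

36.80 kW


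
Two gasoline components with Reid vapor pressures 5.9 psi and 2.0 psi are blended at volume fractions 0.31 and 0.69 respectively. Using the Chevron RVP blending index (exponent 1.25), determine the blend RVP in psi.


Chevron index: RVP_blend = (sum xi*RVPi^1.25)^(1/1.25)
RVP^1.25 terms: 0.31 * 5.9^1.25 + 0.69 * 2.0^1.25 = 4.49164
RVP_blend = 4.49164^(1/1.25) = 3.326

3.326 psi


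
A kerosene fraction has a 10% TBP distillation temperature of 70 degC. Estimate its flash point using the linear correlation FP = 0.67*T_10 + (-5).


FP = 0.67 * 70 + (-5) = 41.9

41.9 degC


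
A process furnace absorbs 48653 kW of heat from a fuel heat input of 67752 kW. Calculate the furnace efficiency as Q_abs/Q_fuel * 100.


Furnace efficiency = Q_absorbed / Q_fuel * 100
= 48653 / 67752 * 100 = 71.81

71.81 %


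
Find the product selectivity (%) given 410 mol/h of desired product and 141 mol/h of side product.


Selectivity = desired / (desired + undesired) * 100
Total products = 410 + 141 = 551 mol/h
S = 410 / 551 * 100
= 0.7441 * 100
= 74.41 %

74.41 %


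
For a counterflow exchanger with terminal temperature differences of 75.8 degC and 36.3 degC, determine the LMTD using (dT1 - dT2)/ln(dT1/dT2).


LMTD = (dT1 - dT2) / ln(dT1/dT2)
= (75.8 - 36.3) / ln(75.8 / 36.3) = 39.5 / 0.736281 = 53.65

53.65 degC


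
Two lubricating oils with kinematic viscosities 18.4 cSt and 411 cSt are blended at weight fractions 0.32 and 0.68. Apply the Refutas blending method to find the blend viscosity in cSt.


Refutas method: VBN_i = 14.534*ln(ln(visc_i + 0.8)) + 10.975, blended linearly by mass fraction; since VBN is linear in VBI_i = ln(ln(visc_i + 0.8)) and the fractions sum to 1, blend VBI directly: visc = exp(exp(VBI_blend)) - 0.8
VBI_1 = ln(ln(18.4 + 0.8)) = 1.08347
VBI_2 = ln(ln(411 + 0.8)) = 1.79518
VBI_blend = 0.32 * 1.08347 + 0.68 * 1.79518 = 1.56743
visc_blend = exp(exp(1.56743)) - 0.8 = 120.0

120.0 cSt


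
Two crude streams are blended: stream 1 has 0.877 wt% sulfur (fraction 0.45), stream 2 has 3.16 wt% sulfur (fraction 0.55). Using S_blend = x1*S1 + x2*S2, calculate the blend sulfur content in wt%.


Linear sulfur blending: S_blend = x1*S1 + x2*S2
Contribution 1: 0.45 * 0.877 = 0.39465 wt%
Contribution 2: 0.55 * 3.16 = 1.738 wt%
S_blend = 0.39465 + 1.738 = 2.13265

2.13265 wt%


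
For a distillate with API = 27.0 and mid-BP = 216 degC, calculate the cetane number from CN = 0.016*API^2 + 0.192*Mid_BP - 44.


CN = 0.016 * 27.0^2 + 0.192 * 216 - 44
CN = 11.664 + 41.472 - 44 = 9.136

9.136


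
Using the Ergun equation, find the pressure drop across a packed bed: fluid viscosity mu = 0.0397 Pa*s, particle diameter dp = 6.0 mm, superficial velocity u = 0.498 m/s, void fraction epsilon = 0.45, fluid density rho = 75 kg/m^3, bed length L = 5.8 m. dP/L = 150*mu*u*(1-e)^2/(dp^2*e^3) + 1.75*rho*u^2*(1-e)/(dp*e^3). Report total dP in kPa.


dp = 6.0 mm = 0.006 m
Viscous term = 150*0.0397*0.498*(1-0.45)^2 / (0.006^2*0.45^3) = 273462
Inertial term = 1.75*75*0.498^2*(1-0.45) / (0.006*0.45^3) = 32744
dP/L = 273462 + 32744 = 306206 Pa/m
dP = 306206 * 5.8 / 1000 = 1776 kPa

1776 kPa


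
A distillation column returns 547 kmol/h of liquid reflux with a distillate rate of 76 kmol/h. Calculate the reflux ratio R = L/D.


Reflux ratio definition: R = L / D (liquid returned / distillate withdrawn)
L = 547 kmol/h, D = 76 kmol/h
R = 547 / 76 = 7.197

7.197


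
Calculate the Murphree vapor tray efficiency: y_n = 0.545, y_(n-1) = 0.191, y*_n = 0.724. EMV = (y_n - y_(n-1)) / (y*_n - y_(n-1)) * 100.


Murphree vapor efficiency: EMV = (y_n - y_(n-1)) / (y*_n - y_(n-1)) * 100
EMV = (0.545 - 0.191) / (0.724 - 0.191) * 100 = 0.354 / 0.533 * 100 = 66.42

66.42 %


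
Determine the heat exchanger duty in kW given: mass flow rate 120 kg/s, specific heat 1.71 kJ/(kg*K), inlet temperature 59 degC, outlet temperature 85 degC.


Q = m_dot * cp * delta_T
delta_T = 85 - 59 = 26 K
Q = 120 * 1.71 * 26
= 205.2 * 26
= 5335.2 kW

5335.2 kW


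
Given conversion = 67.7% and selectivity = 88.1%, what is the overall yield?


Overall yield = conversion (%) * selectivity (%) / 100
Conversion = 67.7%, Selectivity = 88.1%
Y = 67.7 * 88.1 / 100
= 59.6437 %

59.6437 %


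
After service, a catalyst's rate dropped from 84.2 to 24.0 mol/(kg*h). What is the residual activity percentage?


Activity (%) = (rate_used / rate_fresh) * 100
rate_used = 24.0, rate_fresh = 84.2
= (24.0 / 84.2) * 100
= 0.2850 * 100 = 28.50

28.50 %


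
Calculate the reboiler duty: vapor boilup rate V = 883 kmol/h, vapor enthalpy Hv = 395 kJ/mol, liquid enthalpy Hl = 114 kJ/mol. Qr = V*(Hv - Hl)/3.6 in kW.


Qr = 883 * (395 - 114) / 3.6 = 883 * 281 / 3.6 = 68920

68920 kW


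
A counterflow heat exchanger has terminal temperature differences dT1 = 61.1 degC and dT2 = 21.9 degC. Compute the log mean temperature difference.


LMTD = (dT1 - dT2) / ln(dT1/dT2)
= (61.1 - 21.9) / ln(61.1 / 21.9) = 39.2 / 1.02603 = 38.21

38.21 degC


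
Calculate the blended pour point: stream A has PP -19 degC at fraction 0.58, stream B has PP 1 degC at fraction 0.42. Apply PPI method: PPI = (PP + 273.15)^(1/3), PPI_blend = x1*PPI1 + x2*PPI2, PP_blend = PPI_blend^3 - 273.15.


PPI_1 = (-19 + 273.15)^(1/3) = 6.334272
PPI_2 = (1 + 273.15)^(1/3) = 6.49625
PPI_blend = 0.58 * 6.334272 + 0.42 * 6.49625 = 6.402303
PP_blend = 6.402303^3 - 273.15 = 262.4271 - 273.15 = -10.72

-10.72 degC


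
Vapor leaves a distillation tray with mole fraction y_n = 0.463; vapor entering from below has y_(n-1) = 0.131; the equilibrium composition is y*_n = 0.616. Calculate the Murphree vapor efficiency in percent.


Murphree vapor efficiency: EMV = (y_n - y_(n-1)) / (y*_n - y_(n-1)) * 100
EMV = (0.463 - 0.131) / (0.616 - 0.131) * 100 = 0.332 / 0.485 * 100 = 68.45

68.45 %


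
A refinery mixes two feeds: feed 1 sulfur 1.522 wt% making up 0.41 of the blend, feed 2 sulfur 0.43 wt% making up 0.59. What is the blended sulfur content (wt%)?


Linear sulfur blending: S_blend = x1*S1 + x2*S2
Contribution 1: 0.41 * 1.522 = 0.62402 wt%
Contribution 2: 0.59 * 0.43 = 0.2537 wt%
S_blend = 0.62402 + 0.2537 = 0.87772

0.87772 wt%


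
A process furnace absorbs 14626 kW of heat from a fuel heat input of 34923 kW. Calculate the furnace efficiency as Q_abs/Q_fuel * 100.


Furnace efficiency = Q_absorbed / Q_fuel * 100
= 14626 / 34923 * 100 = 41.88

41.88 %


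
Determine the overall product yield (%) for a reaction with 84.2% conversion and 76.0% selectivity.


Overall yield = conversion (%) * selectivity (%) / 100
Conversion = 84.2%, Selectivity = 76.0%
Y = 84.2 * 76.0 / 100
= 63.992 %

63.992 %


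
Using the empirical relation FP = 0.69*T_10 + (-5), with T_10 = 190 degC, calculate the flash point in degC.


FP = 0.69 * 190 + (-5) = 126.1

126.1 degC


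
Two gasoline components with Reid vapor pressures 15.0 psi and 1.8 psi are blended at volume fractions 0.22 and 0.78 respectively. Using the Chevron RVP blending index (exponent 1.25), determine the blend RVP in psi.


Chevron index: RVP_blend = (sum xi*RVPi^1.25)^(1/1.25)
RVP^1.25 terms: 0.22 * 15.0^1.25 + 0.78 * 1.8^1.25 = 8.12061
RVP_blend = 8.12061^(1/1.25) = 5.342

5.342 psi


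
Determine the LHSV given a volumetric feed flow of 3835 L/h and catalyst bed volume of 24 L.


LHSV = volumetric feed rate / catalyst volume
= 3835 L/h / 24 L
= 159.8 h^-1

159.8 h^-1


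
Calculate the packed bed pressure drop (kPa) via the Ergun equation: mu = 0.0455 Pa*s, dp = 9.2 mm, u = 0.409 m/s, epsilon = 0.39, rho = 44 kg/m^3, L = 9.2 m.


dp = 9.2 mm = 0.0092 m
Viscous term = 150*0.0455*0.409*(1-0.39)^2 / (0.0092^2*0.39^3) = 206879
Inertial term = 1.75*44*0.409^2*(1-0.39) / (0.0092*0.39^3) = 14397.4
dP/L = 206879 + 14397.4 = 221276 Pa/m
dP = 221276 * 9.2 / 1000 = 2036 kPa

2036 kPa


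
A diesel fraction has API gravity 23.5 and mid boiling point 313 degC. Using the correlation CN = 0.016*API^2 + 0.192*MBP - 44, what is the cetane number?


CN = 0.016 * 23.5^2 + 0.192 * 313 - 44
CN = 8.836 + 60.096 - 44 = 24.932

24.932


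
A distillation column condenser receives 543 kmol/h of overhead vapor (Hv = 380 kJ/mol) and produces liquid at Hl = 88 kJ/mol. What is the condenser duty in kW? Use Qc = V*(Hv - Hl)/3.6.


Qc = 543 * (380 - 88) / 3.6 = 543 * 292 / 3.6 = 44040

44040 kW


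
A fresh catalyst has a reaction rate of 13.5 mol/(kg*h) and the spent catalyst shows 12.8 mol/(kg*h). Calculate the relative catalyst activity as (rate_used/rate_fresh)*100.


Activity (%) = (rate_used / rate_fresh) * 100
rate_used = 12.8, rate_fresh = 13.5
= (12.8 / 13.5) * 100
= 0.9481 * 100 = 94.81

94.81 %


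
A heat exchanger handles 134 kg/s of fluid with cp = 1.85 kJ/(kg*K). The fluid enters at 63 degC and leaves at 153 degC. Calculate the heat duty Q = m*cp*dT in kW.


Q = m_dot * cp * delta_T
delta_T = 153 - 63 = 90 K
Q = 134 * 1.85 * 90
= 247.9 * 90
= 22311 kW

22311 kW


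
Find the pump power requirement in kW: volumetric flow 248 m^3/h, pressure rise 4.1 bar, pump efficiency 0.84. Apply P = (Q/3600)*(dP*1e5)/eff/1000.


Q = 248 / 3600 = 0.0688889 m^3/s
P = 0.0688889 * (4.1 * 1e5) / 0.84 / 1000 = 33.62

33.62 kW


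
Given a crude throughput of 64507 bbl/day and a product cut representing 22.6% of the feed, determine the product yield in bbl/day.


Crude throughput = 64507 bbl/day
Fraction yield = 22.6%
yield = throughput * fraction / 100
yield = 64507 * 22.6 / 100 = 14578.582

14578.582 bbl/day


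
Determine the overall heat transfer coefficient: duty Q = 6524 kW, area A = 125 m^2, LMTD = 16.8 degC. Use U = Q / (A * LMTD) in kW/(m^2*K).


From Q = U*A*LMTD, U = Q / (A * LMTD)
U = 6524 / (125 * 16.8) = 6524 / 2100 = 3.107

3.107 kW/(m^2*K)


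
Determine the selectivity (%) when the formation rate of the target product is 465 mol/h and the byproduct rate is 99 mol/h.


Selectivity = desired / (desired + undesired) * 100
Total products = 465 + 99 = 564 mol/h
S = 465 / 564 * 100
= 0.8245 * 100
= 82.45 %

82.45 %


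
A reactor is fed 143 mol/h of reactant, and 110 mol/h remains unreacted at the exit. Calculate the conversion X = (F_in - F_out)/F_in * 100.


X = (F_in - F_out) / F_in * 100
Moles reacted = 143 - 110 = 33
X = 33 / 143 * 100
= 0.2308 * 100
= 23.08 %

23.08 %


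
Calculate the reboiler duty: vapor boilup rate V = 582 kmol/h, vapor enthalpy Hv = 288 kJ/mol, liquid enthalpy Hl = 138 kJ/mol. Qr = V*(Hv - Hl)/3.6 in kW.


Qr = 582 * (288 - 138) / 3.6 = 582 * 150 / 3.6 = 24250

24250 kW


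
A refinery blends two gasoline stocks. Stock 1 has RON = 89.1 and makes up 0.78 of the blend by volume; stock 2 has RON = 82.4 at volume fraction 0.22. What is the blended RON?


Linear blending: RON_blend = sum(vi * RONi)
Contribution 1: 0.78 * 89.1 = 69.498
Contribution 2: 0.22 * 82.4 = 18.128
RON_blend = 69.498 + 18.128 = 87.626

87.626


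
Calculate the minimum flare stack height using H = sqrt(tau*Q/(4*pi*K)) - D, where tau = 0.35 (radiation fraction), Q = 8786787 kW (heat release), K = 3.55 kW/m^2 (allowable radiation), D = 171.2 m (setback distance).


tau*Q/(4*pi*K) = 0.35 * 8786787 / (4 * pi * 3.55) = 68938.2
sqrt(68938.2) = 262.561
H = 262.561 - 171.2 = 91.36

91.36 m


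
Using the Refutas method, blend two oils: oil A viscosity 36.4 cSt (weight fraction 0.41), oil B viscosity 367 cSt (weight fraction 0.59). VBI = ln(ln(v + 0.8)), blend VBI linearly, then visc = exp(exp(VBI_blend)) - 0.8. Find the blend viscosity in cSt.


Refutas method: VBN_i = 14.534*ln(ln(visc_i + 0.8)) + 10.975, blended linearly by mass fraction; since VBN is linear in VBI_i = ln(ln(visc_i + 0.8)) and the fractions sum to 1, blend VBI directly: visc = exp(exp(VBI_blend)) - 0.8
VBI_1 = ln(ln(36.4 + 0.8)) = 1.28545
VBI_2 = ln(ln(367 + 0.8)) = 1.77623
VBI_blend = 0.41 * 1.28545 + 0.59 * 1.77623 = 1.57501
visc_blend = exp(exp(1.57501)) - 0.8 = 124.5

124.5 cSt


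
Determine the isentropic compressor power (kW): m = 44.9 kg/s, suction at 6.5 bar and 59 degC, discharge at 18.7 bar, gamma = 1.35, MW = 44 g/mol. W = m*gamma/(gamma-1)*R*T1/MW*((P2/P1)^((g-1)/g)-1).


Isentropic work: W = m*(gamma/(gamma-1))*(R*T1/MW)*((P2/P1)^((gamma-1)/gamma) - 1)
T1 = 59 + 273.15 = 332.15 K
Pressure ratio = 18.7 / 6.5 = 2.87692
Exponent = (1.35 - 1)/1.35 = 0.259259
(P2/P1)^exp - 1 = 2.87692^0.259259 - 1 = 0.315168
W = 44.9 * 1.35 / 0.35 * 8.314 * 332.15 / 44 * 0.315168 = 3426

3426 kW


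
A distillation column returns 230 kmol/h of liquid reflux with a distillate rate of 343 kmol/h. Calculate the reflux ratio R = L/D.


Reflux ratio definition: R = L / D (liquid returned / distillate withdrawn)
L = 230 kmol/h, D = 343 kmol/h
R = 230 / 343 = 0.6706

0.6706


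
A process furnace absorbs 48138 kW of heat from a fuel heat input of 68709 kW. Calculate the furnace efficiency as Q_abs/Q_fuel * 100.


Furnace efficiency = Q_absorbed / Q_fuel * 100
= 48138 / 68709 * 100 = 70.06

70.06 %


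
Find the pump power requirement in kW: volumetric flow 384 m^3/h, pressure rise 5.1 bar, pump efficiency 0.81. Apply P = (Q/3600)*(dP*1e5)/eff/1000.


Q = 384 / 3600 = 0.106667 m^3/s
P = 0.106667 * (5.1 * 1e5) / 0.81 / 1000 = 67.16

67.16 kW


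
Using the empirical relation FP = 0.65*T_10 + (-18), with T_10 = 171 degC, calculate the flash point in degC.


FP = 0.65 * 171 + (-18) = 93.15

93.15 degC


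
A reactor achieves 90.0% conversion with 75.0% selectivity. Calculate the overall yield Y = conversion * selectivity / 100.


Overall yield = conversion (%) * selectivity (%) / 100
Conversion = 90.0%, Selectivity = 75.0%
Y = 90.0 * 75.0 / 100
= 67.5 %

67.5 %


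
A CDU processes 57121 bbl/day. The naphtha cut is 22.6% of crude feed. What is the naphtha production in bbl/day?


Crude throughput = 57121 bbl/day
Fraction yield = 22.6%
yield = throughput * fraction / 100
yield = 57121 * 22.6 / 100 = 12909.346

12909.346 bbl/day


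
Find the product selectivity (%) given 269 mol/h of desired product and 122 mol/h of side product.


Selectivity = desired / (desired + undesired) * 100
Total products = 269 + 122 = 391 mol/h
S = 269 / 391 * 100
= 0.6880 * 100
= 68.80 %

68.80 %


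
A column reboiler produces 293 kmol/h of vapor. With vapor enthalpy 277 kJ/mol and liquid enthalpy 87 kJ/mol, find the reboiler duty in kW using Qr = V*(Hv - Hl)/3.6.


Qr = 293 * (277 - 87) / 3.6 = 293 * 190 / 3.6 = 15460

15460 kW


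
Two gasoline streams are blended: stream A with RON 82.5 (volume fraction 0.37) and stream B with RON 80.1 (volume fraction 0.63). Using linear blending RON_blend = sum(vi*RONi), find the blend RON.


Linear blending: RON_blend = sum(vi * RONi)
Contribution 1: 0.37 * 82.5 = 30.525
Contribution 2: 0.63 * 80.1 = 50.463
RON_blend = 30.525 + 50.463 = 80.988

80.988


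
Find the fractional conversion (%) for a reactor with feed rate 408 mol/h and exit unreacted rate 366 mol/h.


X = (F_in - F_out) / F_in * 100
Moles reacted = 408 - 366 = 42
X = 42 / 408 * 100
= 0.1029 * 100
= 10.29 %

10.29 %


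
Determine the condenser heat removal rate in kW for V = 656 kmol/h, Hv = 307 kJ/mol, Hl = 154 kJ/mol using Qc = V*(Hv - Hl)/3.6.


Qc = 656 * (307 - 154) / 3.6 = 656 * 153 / 3.6 = 27880

27880 kW


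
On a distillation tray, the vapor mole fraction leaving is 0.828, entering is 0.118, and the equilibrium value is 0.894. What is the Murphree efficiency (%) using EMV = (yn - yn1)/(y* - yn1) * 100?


Murphree vapor efficiency: EMV = (y_n - y_(n-1)) / (y*_n - y_(n-1)) * 100
EMV = (0.828 - 0.118) / (0.894 - 0.118) * 100 = 0.71 / 0.776 * 100 = 91.49

91.49 %


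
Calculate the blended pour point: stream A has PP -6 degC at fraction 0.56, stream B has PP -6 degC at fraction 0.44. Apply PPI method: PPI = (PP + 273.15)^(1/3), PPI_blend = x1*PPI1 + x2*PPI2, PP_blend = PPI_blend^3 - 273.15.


PPI_1 = (-6 + 273.15)^(1/3) = 6.440482
PPI_2 = (-6 + 273.15)^(1/3) = 6.440482
PPI_blend = 0.56 * 6.440482 + 0.44 * 6.440482 = 6.440482
PP_blend = 6.440482^3 - 273.15 = 267.15 - 273.15 = -6

-6 degC


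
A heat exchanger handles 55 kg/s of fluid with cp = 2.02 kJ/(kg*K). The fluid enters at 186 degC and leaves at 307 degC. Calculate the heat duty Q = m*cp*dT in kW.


Q = m_dot * cp * delta_T
delta_T = 307 - 186 = 121 K
Q = 55 * 2.02 * 121
= 111.1 * 121
= 13443.1 kW

13443.1 kW


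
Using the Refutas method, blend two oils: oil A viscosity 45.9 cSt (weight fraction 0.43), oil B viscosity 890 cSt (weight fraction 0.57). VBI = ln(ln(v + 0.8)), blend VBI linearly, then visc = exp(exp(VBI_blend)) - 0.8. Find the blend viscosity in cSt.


Refutas method: VBN_i = 14.534*ln(ln(visc_i + 0.8)) + 10.975, blended linearly by mass fraction; since VBN is linear in VBI_i = ln(ln(visc_i + 0.8)) and the fractions sum to 1, blend VBI directly: visc = exp(exp(VBI_blend)) - 0.8
VBI_1 = ln(ln(45.9 + 0.8)) = 1.34645
VBI_2 = ln(ln(890 + 0.8)) = 1.91576
VBI_blend = 0.43 * 1.34645 + 0.57 * 1.91576 = 1.67096
visc_blend = exp(exp(1.67096)) - 0.8 = 203.0

203.0 cSt


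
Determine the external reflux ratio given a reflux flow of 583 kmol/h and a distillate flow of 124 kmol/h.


Reflux ratio definition: R = L / D (liquid returned / distillate withdrawn)
L = 583 kmol/h, D = 124 kmol/h
R = 583 / 124 = 4.702

4.702


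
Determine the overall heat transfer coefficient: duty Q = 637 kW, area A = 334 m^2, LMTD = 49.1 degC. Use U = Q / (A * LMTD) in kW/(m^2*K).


From Q = U*A*LMTD, U = Q / (A * LMTD)
U = 637 / (334 * 49.1) = 637 / 16399.4 = 0.03884

0.03884 kW/(m^2*K)


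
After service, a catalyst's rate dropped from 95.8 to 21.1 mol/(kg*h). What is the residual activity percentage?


Activity (%) = (rate_used / rate_fresh) * 100
rate_used = 21.1, rate_fresh = 95.8
= (21.1 / 95.8) * 100
= 0.2203 * 100 = 22.03

22.03 %


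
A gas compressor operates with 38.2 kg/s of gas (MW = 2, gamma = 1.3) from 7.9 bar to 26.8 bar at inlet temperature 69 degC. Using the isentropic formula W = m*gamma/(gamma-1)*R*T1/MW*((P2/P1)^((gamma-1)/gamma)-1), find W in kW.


Isentropic work: W = m*(gamma/(gamma-1))*(R*T1/MW)*((P2/P1)^((gamma-1)/gamma) - 1)
T1 = 69 + 273.15 = 342.15 K
Pressure ratio = 26.8 / 7.9 = 3.39241
Exponent = (1.3 - 1)/1.3 = 0.230769
(P2/P1)^exp - 1 = 3.39241^0.230769 - 1 = 0.325638
W = 38.2 * 1.3 / 0.3 * 8.314 * 342.15 / 2 * 0.325638 = 76670

76670 kW


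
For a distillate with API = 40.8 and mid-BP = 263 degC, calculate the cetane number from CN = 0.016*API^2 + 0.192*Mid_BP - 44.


CN = 0.016 * 40.8^2 + 0.192 * 263 - 44
CN = 26.63424 + 50.496 - 44 = 33.13024

33.13024


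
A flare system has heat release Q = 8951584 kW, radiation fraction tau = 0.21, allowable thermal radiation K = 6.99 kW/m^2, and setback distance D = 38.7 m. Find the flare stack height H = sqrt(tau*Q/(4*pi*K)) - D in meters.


tau*Q/(4*pi*K) = 0.21 * 8951584 / (4 * pi * 6.99) = 21400.9
sqrt(21400.9) = 146.29
H = 146.29 - 38.7 = 107.6

107.6 m


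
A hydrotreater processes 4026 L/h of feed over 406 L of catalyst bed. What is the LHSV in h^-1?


LHSV = volumetric feed rate / catalyst volume
= 4026 L/h / 406 L
= 9.916 h^-1

9.916 h^-1


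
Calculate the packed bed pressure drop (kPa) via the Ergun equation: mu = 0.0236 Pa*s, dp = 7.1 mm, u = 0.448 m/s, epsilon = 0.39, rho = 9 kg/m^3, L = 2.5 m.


dp = 7.1 mm = 0.0071 m
Viscous term = 150*0.0236*0.448*(1-0.39)^2 / (0.0071^2*0.39^3) = 197347
Inertial term = 1.75*9*0.448^2*(1-0.39) / (0.0071*0.39^3) = 4578.41
dP/L = 197347 + 4578.41 = 201925 Pa/m
dP = 201925 * 2.5 / 1000 = 504.8 kPa

504.8 kPa


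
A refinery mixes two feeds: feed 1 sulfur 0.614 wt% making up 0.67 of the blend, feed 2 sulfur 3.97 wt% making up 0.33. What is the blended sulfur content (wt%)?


Linear sulfur blending: S_blend = x1*S1 + x2*S2
Contribution 1: 0.67 * 0.614 = 0.41138 wt%
Contribution 2: 0.33 * 3.97 = 1.3101 wt%
S_blend = 0.41138 + 1.3101 = 1.72148

1.72148 wt%


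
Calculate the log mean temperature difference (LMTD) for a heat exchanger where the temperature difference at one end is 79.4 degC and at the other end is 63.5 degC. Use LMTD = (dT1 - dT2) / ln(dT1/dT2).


LMTD = (dT1 - dT2) / ln(dT1/dT2)
= (79.4 - 63.5) / ln(79.4 / 63.5) = 15.9 / 0.223458 = 71.15

71.15 degC


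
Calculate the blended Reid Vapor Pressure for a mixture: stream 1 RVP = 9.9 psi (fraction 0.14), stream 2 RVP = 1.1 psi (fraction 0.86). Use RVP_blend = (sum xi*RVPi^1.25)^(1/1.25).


Chevron index: RVP_blend = (sum xi*RVPi^1.25)^(1/1.25)
RVP^1.25 terms: 0.14 * 9.9^1.25 + 0.86 * 1.1^1.25 = 3.42732
RVP_blend = 3.42732^(1/1.25) = 2.679

2.679 psi


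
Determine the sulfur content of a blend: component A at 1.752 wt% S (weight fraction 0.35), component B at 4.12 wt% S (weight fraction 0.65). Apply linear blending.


Linear sulfur blending: S_blend = x1*S1 + x2*S2
Contribution 1: 0.35 * 1.752 = 0.6132 wt%
Contribution 2: 0.65 * 4.12 = 2.678 wt%
S_blend = 0.6132 + 2.678 = 3.2912

3.2912 wt%


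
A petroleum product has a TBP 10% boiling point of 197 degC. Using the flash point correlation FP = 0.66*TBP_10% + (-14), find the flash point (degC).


FP = 0.66 * 197 + (-14) = 116.02

116.02 degC


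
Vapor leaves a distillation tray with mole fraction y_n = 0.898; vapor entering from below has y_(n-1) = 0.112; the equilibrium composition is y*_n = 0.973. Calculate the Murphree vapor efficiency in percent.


Murphree vapor efficiency: EMV = (y_n - y_(n-1)) / (y*_n - y_(n-1)) * 100
EMV = (0.898 - 0.112) / (0.973 - 0.112) * 100 = 0.786 / 0.861 * 100 = 91.29

91.29 %


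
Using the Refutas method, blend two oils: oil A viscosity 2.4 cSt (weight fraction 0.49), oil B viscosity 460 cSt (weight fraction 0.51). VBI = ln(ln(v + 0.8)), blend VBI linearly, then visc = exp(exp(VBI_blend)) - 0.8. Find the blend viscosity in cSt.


Refutas method: VBN_i = 14.534*ln(ln(visc_i + 0.8)) + 10.975, blended linearly by mass fraction; since VBN is linear in VBI_i = ln(ln(visc_i + 0.8)) and the fractions sum to 1, blend VBI directly: visc = exp(exp(VBI_blend)) - 0.8
VBI_1 = ln(ln(2.4 + 0.8)) = 0.151133
VBI_2 = ln(ln(460 + 0.8)) = 1.81368
VBI_blend = 0.49 * 0.151133 + 0.51 * 1.81368 = 0.999032
visc_blend = exp(exp(0.999032)) - 0.8 = 14.31

14.31 cSt


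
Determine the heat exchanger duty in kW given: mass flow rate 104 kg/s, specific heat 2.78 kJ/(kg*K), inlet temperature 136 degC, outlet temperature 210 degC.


Q = m_dot * cp * delta_T
delta_T = 210 - 136 = 74 K
Q = 104 * 2.78 * 74
= 289.12 * 74
= 21394.88 kW

21394.88 kW


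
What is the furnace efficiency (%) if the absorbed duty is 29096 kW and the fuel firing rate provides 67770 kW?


Furnace efficiency = Q_absorbed / Q_fuel * 100
= 29096 / 67770 * 100 = 42.93

42.93 %


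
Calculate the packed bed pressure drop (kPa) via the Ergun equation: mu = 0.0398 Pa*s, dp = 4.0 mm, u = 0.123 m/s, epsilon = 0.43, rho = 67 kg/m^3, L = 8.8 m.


dp = 4.0 mm = 0.004 m
Viscous term = 150*0.0398*0.123*(1-0.43)^2 / (0.004^2*0.43^3) = 187544
Inertial term = 1.75*67*0.123^2*(1-0.43) / (0.004*0.43^3) = 3179.31
dP/L = 187544 + 3179.31 = 190723 Pa/m
dP = 190723 * 8.8 / 1000 = 1678 kPa

1678 kPa


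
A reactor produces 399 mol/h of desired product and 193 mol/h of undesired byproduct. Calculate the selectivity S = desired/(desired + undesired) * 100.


Selectivity = desired / (desired + undesired) * 100
Total products = 399 + 193 = 592 mol/h
S = 399 / 592 * 100
= 0.6740 * 100
= 67.40 %

67.40 %


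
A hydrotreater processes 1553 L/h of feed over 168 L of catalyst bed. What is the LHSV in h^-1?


LHSV = volumetric feed rate / catalyst volume
= 1553 L/h / 168 L
= 9.244 h^-1

9.244 h^-1


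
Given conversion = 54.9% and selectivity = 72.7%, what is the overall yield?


Overall yield = conversion (%) * selectivity (%) / 100
Conversion = 54.9%, Selectivity = 72.7%
Y = 54.9 * 72.7 / 100
= 39.9123 %

39.9123 %


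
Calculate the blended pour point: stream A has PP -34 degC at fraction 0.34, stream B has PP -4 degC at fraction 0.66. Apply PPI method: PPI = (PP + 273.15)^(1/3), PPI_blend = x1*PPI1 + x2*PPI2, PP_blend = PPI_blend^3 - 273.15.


PPI_1 = (-34 + 273.15)^(1/3) = 6.20712
PPI_2 = (-4 + 273.15)^(1/3) = 6.456514
PPI_blend = 0.34 * 6.20712 + 0.66 * 6.456514 = 6.37172
PP_blend = 6.37172^3 - 273.15 = 258.6843 - 273.15 = -14.47

-14.47 degC


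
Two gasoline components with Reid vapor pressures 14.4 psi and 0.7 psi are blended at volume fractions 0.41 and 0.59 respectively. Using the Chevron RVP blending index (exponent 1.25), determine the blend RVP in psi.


Chevron index: RVP_blend = (sum xi*RVPi^1.25)^(1/1.25)
RVP^1.25 terms: 0.41 * 14.4^1.25 + 0.59 * 0.7^1.25 = 11.8788
RVP_blend = 11.8788^(1/1.25) = 7.241

7.241 psi


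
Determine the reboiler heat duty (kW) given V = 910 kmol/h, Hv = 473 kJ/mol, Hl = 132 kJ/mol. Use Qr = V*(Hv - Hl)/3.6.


Qr = 910 * (473 - 132) / 3.6 = 910 * 341 / 3.6 = 86200

86200 kW


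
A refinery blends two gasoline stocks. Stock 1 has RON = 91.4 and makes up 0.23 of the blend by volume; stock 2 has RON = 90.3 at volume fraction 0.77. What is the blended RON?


Linear blending: RON_blend = sum(vi * RONi)
Contribution 1: 0.23 * 91.4 = 21.022
Contribution 2: 0.77 * 90.3 = 69.531
RON_blend = 21.022 + 69.531 = 90.553

90.553


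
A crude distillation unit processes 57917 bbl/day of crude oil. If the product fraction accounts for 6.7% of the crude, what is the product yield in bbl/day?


Crude throughput = 57917 bbl/day
Fraction yield = 6.7%
yield = throughput * fraction / 100
yield = 57917 * 6.7 / 100 = 3880.439

3880.439 bbl/day


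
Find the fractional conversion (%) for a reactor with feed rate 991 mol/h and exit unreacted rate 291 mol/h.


X = (F_in - F_out) / F_in * 100
Moles reacted = 991 - 291 = 700
X = 700 / 991 * 100
= 0.7064 * 100
= 70.64 %

70.64 %


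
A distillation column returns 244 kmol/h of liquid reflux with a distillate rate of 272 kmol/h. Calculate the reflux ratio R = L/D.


Reflux ratio definition: R = L / D (liquid returned / distillate withdrawn)
L = 244 kmol/h, D = 272 kmol/h
R = 244 / 272 = 0.8971

0.8971


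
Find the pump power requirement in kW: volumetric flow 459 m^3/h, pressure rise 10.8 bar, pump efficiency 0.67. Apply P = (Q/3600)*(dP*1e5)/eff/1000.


Q = 459 / 3600 = 0.1275 m^3/s
P = 0.1275 * (10.8 * 1e5) / 0.67 / 1000 = 205.5

205.5 kW


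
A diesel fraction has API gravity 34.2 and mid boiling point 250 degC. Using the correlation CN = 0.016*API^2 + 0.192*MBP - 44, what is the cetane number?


CN = 0.016 * 34.2^2 + 0.192 * 250 - 44
CN = 18.71424 + 48 - 44 = 22.71424

22.71424


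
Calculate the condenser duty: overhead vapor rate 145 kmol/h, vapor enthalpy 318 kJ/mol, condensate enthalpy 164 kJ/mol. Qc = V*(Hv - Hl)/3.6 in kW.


Qc = 145 * (318 - 164) / 3.6 = 145 * 154 / 3.6 = 6203

6203 kW


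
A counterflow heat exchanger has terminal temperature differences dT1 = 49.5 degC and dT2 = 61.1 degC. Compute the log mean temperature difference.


LMTD = (dT1 - dT2) / ln(dT1/dT2)
= (49.5 - 61.1) / ln(49.5 / 61.1) = -11.6 / -0.210539 = 55.10

55.10 degC


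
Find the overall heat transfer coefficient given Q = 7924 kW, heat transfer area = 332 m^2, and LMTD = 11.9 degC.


From Q = U*A*LMTD, U = Q / (A * LMTD)
U = 7924 / (332 * 11.9) = 7924 / 3950.8 = 2.006

2.006 kW/(m^2*K)


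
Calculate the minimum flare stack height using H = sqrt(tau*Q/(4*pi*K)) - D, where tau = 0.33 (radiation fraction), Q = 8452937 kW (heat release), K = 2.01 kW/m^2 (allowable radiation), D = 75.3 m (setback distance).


tau*Q/(4*pi*K) = 0.33 * 8452937 / (4 * pi * 2.01) = 110437
sqrt(110437) = 332.321
H = 332.321 - 75.3 = 257.0

257.0 m


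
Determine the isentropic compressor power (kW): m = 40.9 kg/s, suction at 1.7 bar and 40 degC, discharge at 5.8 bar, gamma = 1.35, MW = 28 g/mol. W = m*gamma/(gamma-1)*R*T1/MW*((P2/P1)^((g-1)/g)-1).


Isentropic work: W = m*(gamma/(gamma-1))*(R*T1/MW)*((P2/P1)^((gamma-1)/gamma) - 1)
T1 = 40 + 273.15 = 313.15 K
Pressure ratio = 5.8 / 1.7 = 3.41176
Exponent = (1.35 - 1)/1.35 = 0.259259
(P2/P1)^exp - 1 = 3.41176^0.259259 - 1 = 0.37461
W = 40.9 * 1.35 / 0.35 * 8.314 * 313.15 / 28 * 0.37461 = 5495

5495 kW


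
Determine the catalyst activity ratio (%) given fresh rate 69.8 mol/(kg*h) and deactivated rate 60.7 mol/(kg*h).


Activity (%) = (rate_used / rate_fresh) * 100
rate_used = 60.7, rate_fresh = 69.8
= (60.7 / 69.8) * 100
= 0.8696 * 100 = 86.96

86.96 %


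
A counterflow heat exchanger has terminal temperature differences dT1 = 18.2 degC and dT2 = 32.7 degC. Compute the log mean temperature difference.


LMTD = (dT1 - dT2) / ln(dT1/dT2)
= (18.2 - 32.7) / ln(18.2 / 32.7) = -14.5 / -0.585953 = 24.75

24.75 degC


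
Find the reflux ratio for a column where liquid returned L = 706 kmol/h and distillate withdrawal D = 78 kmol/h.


Reflux ratio definition: R = L / D (liquid returned / distillate withdrawn)
L = 706 kmol/h, D = 78 kmol/h
R = 706 / 78 = 9.051

9.051


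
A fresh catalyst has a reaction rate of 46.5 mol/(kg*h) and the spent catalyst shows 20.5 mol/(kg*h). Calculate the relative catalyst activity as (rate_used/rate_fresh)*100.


Activity (%) = (rate_used / rate_fresh) * 100
rate_used = 20.5, rate_fresh = 46.5
= (20.5 / 46.5) * 100
= 0.4409 * 100 = 44.09

44.09 %


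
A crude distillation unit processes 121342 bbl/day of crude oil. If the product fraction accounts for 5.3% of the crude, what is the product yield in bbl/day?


Crude throughput = 121342 bbl/day
Fraction yield = 5.3%
yield = throughput * fraction / 100
yield = 121342 * 5.3 / 100 = 6431.126

6431.126 bbl/day


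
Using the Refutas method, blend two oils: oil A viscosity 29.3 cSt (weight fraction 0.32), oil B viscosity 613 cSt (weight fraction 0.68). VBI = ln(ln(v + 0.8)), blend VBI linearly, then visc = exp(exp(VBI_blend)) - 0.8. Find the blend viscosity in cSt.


Refutas method: VBN_i = 14.534*ln(ln(visc_i + 0.8)) + 10.975, blended linearly by mass fraction; since VBN is linear in VBI_i = ln(ln(visc_i + 0.8)) and the fractions sum to 1, blend VBI directly: visc = exp(exp(VBI_blend)) - 0.8
VBI_1 = ln(ln(29.3 + 0.8)) = 1.22511
VBI_2 = ln(ln(613 + 0.8)) = 1.85937
VBI_blend = 0.32 * 1.22511 + 0.68 * 1.85937 = 1.65641
visc_blend = exp(exp(1.65641)) - 0.8 = 188.0

188.0 cSt


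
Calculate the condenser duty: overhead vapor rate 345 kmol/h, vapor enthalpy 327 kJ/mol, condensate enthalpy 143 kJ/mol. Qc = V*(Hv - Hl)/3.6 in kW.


Qc = 345 * (327 - 143) / 3.6 = 345 * 184 / 3.6 = 17630

17630 kW


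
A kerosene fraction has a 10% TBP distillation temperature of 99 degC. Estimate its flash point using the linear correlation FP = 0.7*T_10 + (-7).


FP = 0.7 * 99 + (-7) = 62.3

62.3 degC


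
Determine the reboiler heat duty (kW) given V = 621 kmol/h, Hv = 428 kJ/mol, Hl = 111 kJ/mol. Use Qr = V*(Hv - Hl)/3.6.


Qr = 621 * (428 - 111) / 3.6 = 621 * 317 / 3.6 = 54680

54680 kW


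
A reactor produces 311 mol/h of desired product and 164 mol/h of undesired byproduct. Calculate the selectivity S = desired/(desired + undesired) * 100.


Selectivity = desired / (desired + undesired) * 100
Total products = 311 + 164 = 475 mol/h
S = 311 / 475 * 100
= 0.6547 * 100
= 65.47 %

65.47 %


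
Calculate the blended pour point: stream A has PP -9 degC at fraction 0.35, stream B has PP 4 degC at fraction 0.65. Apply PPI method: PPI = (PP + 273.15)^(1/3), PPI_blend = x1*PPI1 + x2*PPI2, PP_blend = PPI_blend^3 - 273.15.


PPI_1 = (-9 + 273.15)^(1/3) = 6.416283
PPI_2 = (4 + 273.15)^(1/3) = 6.51986
PPI_blend = 0.35 * 6.416283 + 0.65 * 6.51986 = 6.483608
PP_blend = 6.483608^3 - 273.15 = 272.5525 - 273.15 = -0.6

-0.6 degC


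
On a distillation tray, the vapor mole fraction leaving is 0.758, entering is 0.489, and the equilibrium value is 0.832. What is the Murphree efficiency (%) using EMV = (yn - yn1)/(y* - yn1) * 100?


Murphree vapor efficiency: EMV = (y_n - y_(n-1)) / (y*_n - y_(n-1)) * 100
EMV = (0.758 - 0.489) / (0.832 - 0.489) * 100 = 0.269 / 0.343 * 100 = 78.43

78.43 %


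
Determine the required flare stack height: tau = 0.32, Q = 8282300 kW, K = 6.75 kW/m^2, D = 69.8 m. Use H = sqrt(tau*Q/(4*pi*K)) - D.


tau*Q/(4*pi*K) = 0.32 * 8282300 / (4 * pi * 6.75) = 31245.5
sqrt(31245.5) = 176.764
H = 176.764 - 69.8 = 107.0

107.0 m
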